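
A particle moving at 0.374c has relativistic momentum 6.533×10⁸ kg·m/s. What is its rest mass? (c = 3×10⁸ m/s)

γ = 1/√(1 - 0.374²) = 1.0783
v = 0.374 × 3×10⁸ = 1.122×10⁸ m/s
m = p/(γv) = 6.533×10⁸/(1.0783 × 1.122×10⁸) = 5.400 kg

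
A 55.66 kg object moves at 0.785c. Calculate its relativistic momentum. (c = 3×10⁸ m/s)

γ = 1/√(1 - 0.785²) = 1.614
v = 0.785 × 3×10⁸ = 2.355×10⁸ m/s
p = γmv = 1.614 × 55.66 × 2.355×10⁸ = 2.116×10¹⁰ kg·m/s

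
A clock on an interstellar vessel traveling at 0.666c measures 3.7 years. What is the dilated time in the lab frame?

Proper time Δt₀ = 3.7 years
γ = 1/√(1 - 0.666²) = 1.3406
Δt = γΔt₀ = 1.3406 × 3.7 = 4.960 years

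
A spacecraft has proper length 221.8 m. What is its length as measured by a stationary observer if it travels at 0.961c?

Proper length L₀ = 221.8 m
γ = 1/√(1 - 0.961²) = 3.616
L = L₀/γ = 221.8/3.616 = 61.34 m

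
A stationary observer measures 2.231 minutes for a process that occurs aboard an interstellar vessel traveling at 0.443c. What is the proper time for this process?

Dilated time Δt = 2.231 minutes
γ = 1/√(1 - 0.443²) = 1.1154
Δt₀ = Δt/γ = 2.231/1.1154 = 2.000 minutes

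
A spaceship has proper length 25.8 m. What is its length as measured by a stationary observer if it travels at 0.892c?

Proper length L₀ = 25.8 m
γ = 1/√(1 - 0.892²) = 2.212
L = L₀/γ = 25.8/2.212 = 11.66 m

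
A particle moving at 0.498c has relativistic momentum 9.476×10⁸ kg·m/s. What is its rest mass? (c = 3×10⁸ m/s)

γ = 1/√(1 - 0.498²) = 1.1532
v = 0.498 × 3×10⁸ = 1.494×10⁸ m/s
m = p/(γv) = 9.476×10⁸/(1.1532 × 1.494×10⁸) = 5.500 kg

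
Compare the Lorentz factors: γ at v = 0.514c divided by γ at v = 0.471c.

γ₁ = 1/√(1 - 0.514²) = 1.166
γ₂ = 1/√(1 - 0.471²) = 1.134
γ₁/γ₂ = 1.166/1.134 = 1.028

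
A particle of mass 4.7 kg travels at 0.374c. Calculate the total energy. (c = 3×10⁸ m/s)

γ = 1/√(1 - 0.374²) = 1.0783
mc² = 4.7 × (3×10⁸)² = 4.230×10¹⁷ J
E = γmc² = 1.0783 × 4.230×10¹⁷ = 4.561×10¹⁷ J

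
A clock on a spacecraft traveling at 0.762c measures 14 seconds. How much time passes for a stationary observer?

Proper time Δt₀ = 14 seconds
γ = 1/√(1 - 0.762²) = 1.544
Δt = γΔt₀ = 1.544 × 14 = 21.62 seconds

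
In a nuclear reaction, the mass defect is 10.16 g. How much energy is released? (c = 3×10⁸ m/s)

Convert mass defect: Δm = 10.16 g = 0.01016 kg
E = Δm·c² = 0.01016 × (3×10⁸)²
= 0.01016 × 9×10¹⁶ = 9.144×10¹⁴ J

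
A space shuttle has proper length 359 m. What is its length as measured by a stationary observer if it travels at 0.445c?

Proper length L₀ = 359 m
γ = 1/√(1 - 0.445²) = 1.1167
L = L₀/γ = 359/1.1167 = 321.5 m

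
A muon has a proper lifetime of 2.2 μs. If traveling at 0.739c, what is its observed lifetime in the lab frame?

Proper lifetime τ₀ = 2.2 μs
γ = 1/√(1 - 0.739²) = 1.48433
τ = γτ₀ = 1.48433 × 2.2 μs = 3.266 μs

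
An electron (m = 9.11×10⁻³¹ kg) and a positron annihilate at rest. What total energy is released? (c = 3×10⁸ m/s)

Both particles have the same rest mass, so total mass = 2m
E = 2m·c² = 2 × 9.11×10⁻³¹ × (3×10⁸)²
= 2 × 9.11×10⁻³¹ × 9×10¹⁶
= 1.640×10⁻¹³ J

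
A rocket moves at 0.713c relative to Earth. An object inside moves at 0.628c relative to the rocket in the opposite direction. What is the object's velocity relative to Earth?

Object's velocity in rocket frame is u' = -0.628c
u = (u' + v)/(1 + u'v/c²) = (v - 0.628)/(1 - 0.628·v/c²)
Numerator: 0.713 - 0.628 = 0.085
Denominator: 1 - 0.447764 = 0.552236
u = 0.085/0.552236 = 0.1539c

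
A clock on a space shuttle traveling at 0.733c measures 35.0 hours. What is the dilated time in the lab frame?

Proper time Δt₀ = 35.0 hours
γ = 1/√(1 - 0.733²) = 1.470
Δt = γΔt₀ = 1.470 × 35.0 = 51.45 hours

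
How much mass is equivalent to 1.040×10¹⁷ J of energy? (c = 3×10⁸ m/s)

From E = mc², we get m = E/c²
c² = (3×10⁸)² = 9×10¹⁶ m²/s²
m = 1.040×10¹⁷ / 9×10¹⁶ = 1.156 kg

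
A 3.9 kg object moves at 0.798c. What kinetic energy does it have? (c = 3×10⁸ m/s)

γ = 1/√(1 - 0.798²) = 1.6593
γ - 1 = 0.6593
KE = (γ-1)mc² = 0.6593 × 3.9 × (3×10⁸)² = 2.314×10¹⁷ J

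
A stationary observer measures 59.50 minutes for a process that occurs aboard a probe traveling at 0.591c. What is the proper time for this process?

Dilated time Δt = 59.50 minutes
γ = 1/√(1 - 0.591²) = 1.2397
Δt₀ = Δt/γ = 59.50/1.2397 = 48.00 minutes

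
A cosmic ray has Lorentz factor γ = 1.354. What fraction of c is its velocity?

From γ = 1/√(1 - v²/c²):
1/γ² = 1/1.354² = 0.5455
v²/c² = 1 - 0.5455 = 0.4545
v/c = √(0.4545) = 0.6742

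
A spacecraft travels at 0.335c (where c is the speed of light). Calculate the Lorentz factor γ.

v/c = 0.335, so (v/c)² = 0.112225
1 - (v/c)² = 0.887775
γ = 1/√(0.887775) = 1.061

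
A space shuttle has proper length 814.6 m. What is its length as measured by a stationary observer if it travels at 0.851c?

Proper length L₀ = 814.6 m
γ = 1/√(1 - 0.851²) = 1.904
L = L₀/γ = 814.6/1.904 = 427.8 m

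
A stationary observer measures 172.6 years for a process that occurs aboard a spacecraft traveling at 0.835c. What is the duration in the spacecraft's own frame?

Dilated time Δt = 172.6 years
γ = 1/√(1 - 0.835²) = 1.8174
Δt₀ = Δt/γ = 172.6/1.8174 = 94.97 years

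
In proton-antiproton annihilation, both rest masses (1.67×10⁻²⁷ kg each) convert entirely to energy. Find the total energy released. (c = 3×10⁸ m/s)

Both particles have the same rest mass, so total mass = 2m
E = 2m·c² = 2 × 1.67×10⁻²⁷ × (3×10⁸)²
= 2 × 1.67×10⁻²⁷ × 9×10¹⁶
= 3.006×10⁻¹⁰ J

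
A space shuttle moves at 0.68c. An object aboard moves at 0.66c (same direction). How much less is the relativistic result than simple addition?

Classical: u' + v = 0.66 + 0.68 = 1.34c
Relativistic: u = (0.66 + 0.68)/(1 + 0.4488) = 1.34/1.4488 = 0.9249c
Difference: 1.34 - 0.9249 = 0.4151c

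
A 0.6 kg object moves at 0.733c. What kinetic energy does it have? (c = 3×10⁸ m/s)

γ = 1/√(1 - 0.733²) = 1.4701
γ - 1 = 0.4701
KE = (γ-1)mc² = 0.4701 × 0.6 × (3×10⁸)² = 2.539×10¹⁶ J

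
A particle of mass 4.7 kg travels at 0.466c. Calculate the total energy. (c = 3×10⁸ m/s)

γ = 1/√(1 - 0.466²) = 1.1302
mc² = 4.7 × (3×10⁸)² = 4.230×10¹⁷ J
E = γmc² = 1.1302 × 4.230×10¹⁷ = 4.781×10¹⁷ J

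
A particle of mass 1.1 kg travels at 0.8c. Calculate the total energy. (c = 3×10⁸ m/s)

γ = 1/√(1 - 0.8²) = 1.667
mc² = 1.1 × (3×10⁸)² = 9.900×10¹⁶ J
E = γmc² = 1.667 × 9.900×10¹⁶ = 1.650×10¹⁷ J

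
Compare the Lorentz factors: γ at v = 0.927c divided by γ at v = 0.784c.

γ₁ = 1/√(1 - 0.927²) = 2.666
γ₂ = 1/√(1 - 0.784²) = 1.611
γ₁/γ₂ = 2.666/1.611 = 1.655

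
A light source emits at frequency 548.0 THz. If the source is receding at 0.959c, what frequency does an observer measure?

β = v/c = 0.959
(1-β)/(1+β) = 0.041/1.959 = 0.02093
Doppler factor = √(0.02093) = 0.14467
f_obs = 548.0 × 0.14467 = 79.28 THz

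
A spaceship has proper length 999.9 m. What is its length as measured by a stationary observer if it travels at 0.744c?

Proper length L₀ = 999.9 m
γ = 1/√(1 - 0.744²) = 1.4966
L = L₀/γ = 999.9/1.4966 = 668.1 m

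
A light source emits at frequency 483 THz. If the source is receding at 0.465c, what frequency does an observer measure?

β = v/c = 0.465
(1-β)/(1+β) = 0.535/1.465 = 0.3652
Doppler factor = √(0.3652) = 0.6043
f_obs = 483 × 0.6043 = 291.9 THz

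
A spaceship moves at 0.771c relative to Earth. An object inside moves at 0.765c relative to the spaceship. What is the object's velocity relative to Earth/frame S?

u = (u' + v)/(1 + u'v/c²)
Numerator: 0.765 + 0.771 = 1.536
Denominator: 1 + 0.589815 = 1.589815
u = 1.536/1.589815 = 0.9662c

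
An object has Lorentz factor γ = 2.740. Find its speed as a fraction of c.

From γ = 1/√(1 - v²/c²):
1/γ² = 1/2.740² = 0.1332
v²/c² = 1 - 0.1332 = 0.8668
v/c = √(0.8668) = 0.9310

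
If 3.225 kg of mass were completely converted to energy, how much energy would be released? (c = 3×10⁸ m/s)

Using E = mc²:
c² = (3×10⁸)² = 9×10¹⁶ m²/s²
E = 3.225 × 9×10¹⁶ = 2.903×10¹⁷ J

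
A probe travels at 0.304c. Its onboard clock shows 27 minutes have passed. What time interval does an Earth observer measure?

Proper time Δt₀ = 27 minutes
γ = 1/√(1 - 0.304²) = 1.0497
Δt = γΔt₀ = 1.0497 × 27 = 28.34 minutes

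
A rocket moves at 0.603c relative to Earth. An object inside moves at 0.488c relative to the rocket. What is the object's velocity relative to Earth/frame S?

u = (u' + v)/(1 + u'v/c²)
Numerator: 0.488 + 0.603 = 1.091
Denominator: 1 + 0.294264 = 1.294264
u = 1.091/1.294264 = 0.8430c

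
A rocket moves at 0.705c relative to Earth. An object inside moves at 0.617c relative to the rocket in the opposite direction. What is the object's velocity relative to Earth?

Object's velocity in rocket frame is u' = -0.617c
u = (u' + v)/(1 + u'v/c²) = (v - 0.617)/(1 - 0.617·v/c²)
Numerator: 0.705 - 0.617 = 0.088
Denominator: 1 - 0.434985 = 0.565015
u = 0.088/0.565015 = 0.1557c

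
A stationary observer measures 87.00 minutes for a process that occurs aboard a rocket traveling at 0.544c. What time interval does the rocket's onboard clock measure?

Dilated time Δt = 87.00 minutes
γ = 1/√(1 - 0.544²) = 1.1918
Δt₀ = Δt/γ = 87.00/1.1918 = 73.00 minutes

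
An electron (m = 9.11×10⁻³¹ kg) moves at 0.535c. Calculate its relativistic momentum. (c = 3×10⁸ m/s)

γ = 1/√(1 - 0.535²) = 1.184
v = 0.535 × 3×10⁸ = 1.605×10⁸ m/s
p = γmv = 1.184 × 9.11×10⁻³¹ × 1.605×10⁸ = 1.731×10⁻²² kg·m/s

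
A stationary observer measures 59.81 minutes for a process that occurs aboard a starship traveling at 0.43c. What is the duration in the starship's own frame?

Dilated time Δt = 59.81 minutes
γ = 1/√(1 - 0.43²) = 1.1076
Δt₀ = Δt/γ = 59.81/1.1076 = 54.00 minutes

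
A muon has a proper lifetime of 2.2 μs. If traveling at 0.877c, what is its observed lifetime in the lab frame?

Proper lifetime τ₀ = 2.2 μs
γ = 1/√(1 - 0.877²) = 2.0812
τ = γτ₀ = 2.0812 × 2.2 μs = 4.579 μs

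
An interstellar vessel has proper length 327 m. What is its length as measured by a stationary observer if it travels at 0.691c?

Proper length L₀ = 327 m
γ = 1/√(1 - 0.691²) = 1.383
L = L₀/γ = 327/1.383 = 236.4 m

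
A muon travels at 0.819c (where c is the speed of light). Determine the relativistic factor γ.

v/c = 0.819, so (v/c)² = 0.670761
1 - (v/c)² = 0.329239
γ = 1/√(0.329239) = 1.743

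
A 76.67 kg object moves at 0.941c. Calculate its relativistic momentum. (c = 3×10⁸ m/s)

γ = 1/√(1 - 0.941²) = 2.955
v = 0.941 × 3×10⁸ = 2.823×10⁸ m/s
p = γmv = 2.955 × 76.67 × 2.823×10⁸ = 6.396×10¹⁰ kg·m/s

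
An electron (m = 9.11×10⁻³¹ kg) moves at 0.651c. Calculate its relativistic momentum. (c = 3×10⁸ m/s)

γ = 1/√(1 - 0.651²) = 1.3174
v = 0.651 × 3×10⁸ = 1.953×10⁸ m/s
p = γmv = 1.3174 × 9.11×10⁻³¹ × 1.953×10⁸ = 2.344×10⁻²² kg·m/s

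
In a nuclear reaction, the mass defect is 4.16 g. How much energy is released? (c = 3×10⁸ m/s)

Convert mass defect: Δm = 4.16 g = 0.00416 kg
E = Δm·c² = 0.00416 × (3×10⁸)²
= 0.00416 × 9×10¹⁶ = 3.744×10¹⁴ J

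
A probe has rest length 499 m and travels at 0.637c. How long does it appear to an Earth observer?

Proper length L₀ = 499 m
γ = 1/√(1 - 0.637²) = 1.297
L = L₀/γ = 499/1.297 = 384.7 m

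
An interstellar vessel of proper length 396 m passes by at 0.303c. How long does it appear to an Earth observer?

Proper length L₀ = 396 m
γ = 1/√(1 - 0.303²) = 1.0493
L = L₀/γ = 396/1.0493 = 377.4 m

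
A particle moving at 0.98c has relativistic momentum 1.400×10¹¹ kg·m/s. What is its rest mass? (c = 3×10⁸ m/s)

γ = 1/√(1 - 0.98²) = 5.025
v = 0.98 × 3×10⁸ = 2.940×10⁸ m/s
m = p/(γv) = 1.400×10¹¹/(5.025 × 2.940×10⁸) = 94.76 kg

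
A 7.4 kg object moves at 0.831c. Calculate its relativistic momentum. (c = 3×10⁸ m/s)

γ = 1/√(1 - 0.831²) = 1.7977
v = 0.831 × 3×10⁸ = 2.493×10⁸ m/s
p = γmv = 1.7977 × 7.4 × 2.493×10⁸ = 3.316×10⁹ kg·m/s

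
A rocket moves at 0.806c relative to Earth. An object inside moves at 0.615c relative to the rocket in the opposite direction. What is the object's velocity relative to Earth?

Object's velocity in rocket frame is u' = -0.615c
u = (u' + v)/(1 + u'v/c²) = (v - 0.615)/(1 - 0.615·v/c²)
Numerator: 0.806 - 0.615 = 0.191
Denominator: 1 - 0.49569 = 0.50431
u = 0.191/0.50431 = 0.3787c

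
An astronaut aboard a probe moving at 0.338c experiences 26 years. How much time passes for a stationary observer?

Proper time Δt₀ = 26 years
γ = 1/√(1 - 0.338²) = 1.0625
Δt = γΔt₀ = 1.0625 × 26 = 27.63 years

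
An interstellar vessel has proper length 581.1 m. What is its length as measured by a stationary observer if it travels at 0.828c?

Proper length L₀ = 581.1 m
γ = 1/√(1 - 0.828²) = 1.7834
L = L₀/γ = 581.1/1.7834 = 325.8 m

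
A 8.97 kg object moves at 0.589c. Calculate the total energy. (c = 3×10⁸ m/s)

γ = 1/√(1 - 0.589²) = 1.2374
mc² = 8.97 × (3×10⁸)² = 8.073×10¹⁷ J
E = γmc² = 1.2374 × 8.073×10¹⁷ = 9.990×10¹⁷ J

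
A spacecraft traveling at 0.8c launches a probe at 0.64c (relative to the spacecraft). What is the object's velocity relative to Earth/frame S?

u = (u' + v)/(1 + u'v/c²)
Numerator: 0.64 + 0.8 = 1.44
Denominator: 1 + 0.512 = 1.512
u = 1.44/1.512 = 0.9524c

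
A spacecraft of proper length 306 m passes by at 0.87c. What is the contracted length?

Proper length L₀ = 306 m
γ = 1/√(1 - 0.87²) = 2.028
L = L₀/γ = 306/2.028 = 150.9 m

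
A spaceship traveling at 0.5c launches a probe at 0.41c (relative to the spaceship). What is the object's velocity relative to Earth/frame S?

u = (u' + v)/(1 + u'v/c²)
Numerator: 0.41 + 0.5 = 0.91
Denominator: 1 + 0.205 = 1.205
u = 0.91/1.205 = 0.7552c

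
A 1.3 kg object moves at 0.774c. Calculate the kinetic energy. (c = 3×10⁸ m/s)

γ = 1/√(1 - 0.774²) = 1.5793
γ - 1 = 0.5793
KE = (γ-1)mc² = 0.5793 × 1.3 × (3×10⁸)² = 6.778×10¹⁶ J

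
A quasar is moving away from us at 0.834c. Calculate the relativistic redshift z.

β = 0.834
(1+β)/(1-β) = 1.834/0.166 = 11.05
√(11.05) = 3.324
z = 3.324 - 1 = 2.324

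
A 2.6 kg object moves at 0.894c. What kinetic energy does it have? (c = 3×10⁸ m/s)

γ = 1/√(1 - 0.894²) = 2.2318
γ - 1 = 1.2318
KE = (γ-1)mc² = 1.2318 × 2.6 × (3×10⁸)² = 2.882×10¹⁷ J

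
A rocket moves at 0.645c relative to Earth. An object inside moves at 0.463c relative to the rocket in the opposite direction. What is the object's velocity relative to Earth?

Object's velocity in rocket frame is u' = -0.463c
u = (u' + v)/(1 + u'v/c²) = (v - 0.463)/(1 - 0.463·v/c²)
Numerator: 0.645 - 0.463 = 0.182
Denominator: 1 - 0.298635 = 0.701365
u = 0.182/0.701365 = 0.2595c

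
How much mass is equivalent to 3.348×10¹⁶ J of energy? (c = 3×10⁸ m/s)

From E = mc², we get m = E/c²
c² = (3×10⁸)² = 9×10¹⁶ m²/s²
m = 3.348×10¹⁶ / 9×10¹⁶ = 0.3720 kg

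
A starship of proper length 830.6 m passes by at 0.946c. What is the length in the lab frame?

Proper length L₀ = 830.6 m
γ = 1/√(1 - 0.946²) = 3.0848
L = L₀/γ = 830.6/3.0848 = 269.3 m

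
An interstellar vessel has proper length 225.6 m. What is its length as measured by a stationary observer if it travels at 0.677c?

Proper length L₀ = 225.6 m
γ = 1/√(1 - 0.677²) = 1.359
L = L₀/γ = 225.6/1.359 = 166.0 m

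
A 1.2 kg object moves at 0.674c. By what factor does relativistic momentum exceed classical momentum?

p_rel = γmv, p_class = mv
Ratio = γ = 1/√(1 - 0.674²) = 1.354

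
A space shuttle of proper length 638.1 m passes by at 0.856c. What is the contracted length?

Proper length L₀ = 638.1 m
γ = 1/√(1 - 0.856²) = 1.934
L = L₀/γ = 638.1/1.934 = 329.9 m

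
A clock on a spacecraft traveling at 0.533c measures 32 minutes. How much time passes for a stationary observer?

Proper time Δt₀ = 32 minutes
γ = 1/√(1 - 0.533²) = 1.182
Δt = γΔt₀ = 1.182 × 32 = 37.82 minutes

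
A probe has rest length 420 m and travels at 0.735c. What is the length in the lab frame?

Proper length L₀ = 420 m
γ = 1/√(1 - 0.735²) = 1.4748
L = L₀/γ = 420/1.4748 = 284.8 m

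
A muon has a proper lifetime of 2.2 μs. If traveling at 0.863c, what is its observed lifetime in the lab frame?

Proper lifetime τ₀ = 2.2 μs
γ = 1/√(1 - 0.863²) = 1.9794
τ = γτ₀ = 1.9794 × 2.2 μs = 4.355 μs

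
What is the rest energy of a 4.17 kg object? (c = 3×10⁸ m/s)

c² = (3×10⁸)² = 9.000×10¹⁶ m²/s²
E₀ = mc² = 4.17 × 9.000×10¹⁶ = 3.753×10¹⁷ J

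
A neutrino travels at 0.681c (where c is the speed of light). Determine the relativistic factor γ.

v/c = 0.681, so (v/c)² = 0.463761
1 - (v/c)² = 0.536239
γ = 1/√(0.536239) = 1.366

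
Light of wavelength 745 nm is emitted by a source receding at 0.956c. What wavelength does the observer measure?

β = 0.956
Wavelength Doppler factor = √(1.956/0.044) = √(44.45) = 6.667
λ_obs = 745 × 6.667 = 4967 nm (redshift)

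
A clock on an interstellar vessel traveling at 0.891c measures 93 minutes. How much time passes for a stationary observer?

Proper time Δt₀ = 93 minutes
γ = 1/√(1 - 0.891²) = 2.2026
Δt = γΔt₀ = 2.2026 × 93 = 204.8 minutes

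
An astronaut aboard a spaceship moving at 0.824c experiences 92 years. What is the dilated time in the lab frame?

Proper time Δt₀ = 92 years
γ = 1/√(1 - 0.824²) = 1.765
Δt = γΔt₀ = 1.765 × 92 = 162.4 years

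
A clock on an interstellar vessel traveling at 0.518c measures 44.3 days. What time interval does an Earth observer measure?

Proper time Δt₀ = 44.3 days
γ = 1/√(1 - 0.518²) = 1.169
Δt = γΔt₀ = 1.169 × 44.3 = 51.79 days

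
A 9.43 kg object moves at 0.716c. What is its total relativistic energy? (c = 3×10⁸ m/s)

γ = 1/√(1 - 0.716²) = 1.4325
mc² = 9.43 × (3×10⁸)² = 8.487×10¹⁷ J
E = γmc² = 1.4325 × 8.487×10¹⁷ = 1.216×10¹⁸ J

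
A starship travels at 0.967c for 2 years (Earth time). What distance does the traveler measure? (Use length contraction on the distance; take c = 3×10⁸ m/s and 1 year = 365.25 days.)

Earth distance: d = v × t = 0.967c × 2 yr = 1.831×10¹⁶ m
γ = 3.925
d' = d/γ = 1.831×10¹⁶/3.925 = 4.665×10¹⁵ m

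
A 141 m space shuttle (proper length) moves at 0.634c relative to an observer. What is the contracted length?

Proper length L₀ = 141 m
γ = 1/√(1 - 0.634²) = 1.293
L = L₀/γ = 141/1.293 = 109.0 m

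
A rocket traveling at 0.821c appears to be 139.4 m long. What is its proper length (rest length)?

Contracted length L = 139.4 m
γ = 1/√(1 - 0.821²) = 1.752
L₀ = γL = 1.752 × 139.4 = 244.2 m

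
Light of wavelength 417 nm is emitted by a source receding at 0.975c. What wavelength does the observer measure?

β = 0.975
Wavelength Doppler factor = √(1.975/0.025) = √(79.00) = 8.888
λ_obs = 417 × 8.888 = 3706 nm (redshift)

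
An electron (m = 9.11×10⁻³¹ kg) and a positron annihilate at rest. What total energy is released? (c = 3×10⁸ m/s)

Both particles have the same rest mass, so total mass = 2m
E = 2m·c² = 2 × 9.11×10⁻³¹ × (3×10⁸)²
= 2 × 9.11×10⁻³¹ × 9×10¹⁶
= 1.640×10⁻¹³ J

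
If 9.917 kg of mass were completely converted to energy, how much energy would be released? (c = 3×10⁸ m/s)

Using E = mc²:
c² = (3×10⁸)² = 9×10¹⁶ m²/s²
E = 9.917 × 9×10¹⁶ = 8.925×10¹⁷ J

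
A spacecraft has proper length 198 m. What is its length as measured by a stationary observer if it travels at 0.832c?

Proper length L₀ = 198 m
γ = 1/√(1 - 0.832²) = 1.803
L = L₀/γ = 198/1.803 = 109.8 m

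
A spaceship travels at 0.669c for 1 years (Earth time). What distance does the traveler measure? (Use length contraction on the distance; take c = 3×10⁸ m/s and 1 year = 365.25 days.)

Earth distance: d = v × t = 0.669c × 1 yr = 6.3336×10¹⁵ m
γ = 1.3454
d' = d/γ = 6.3336×10¹⁵/1.3454 = 4.708×10¹⁵ m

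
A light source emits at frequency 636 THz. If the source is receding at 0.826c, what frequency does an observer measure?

β = v/c = 0.826
(1-β)/(1+β) = 0.174/1.826 = 0.09529
Doppler factor = √(0.09529) = 0.3087
f_obs = 636 × 0.3087 = 196.3 THz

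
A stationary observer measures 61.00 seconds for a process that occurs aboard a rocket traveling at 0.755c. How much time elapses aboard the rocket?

Dilated time Δt = 61.00 seconds
γ = 1/√(1 - 0.755²) = 1.525
Δt₀ = Δt/γ = 61.00/1.525 = 40.00 seconds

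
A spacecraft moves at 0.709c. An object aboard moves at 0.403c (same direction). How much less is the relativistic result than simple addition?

Classical: u' + v = 0.403 + 0.709 = 1.112c
Relativistic: u = (0.403 + 0.709)/(1 + 0.285727) = 1.112/1.285727 = 0.8649c
Difference: 1.112 - 0.8649 = 0.2471c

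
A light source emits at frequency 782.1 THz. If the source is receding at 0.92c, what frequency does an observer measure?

β = v/c = 0.92
(1-β)/(1+β) = 0.08/1.92 = 0.04167
Doppler factor = √(0.04167) = 0.2041
f_obs = 782.1 × 0.2041 = 159.6 THz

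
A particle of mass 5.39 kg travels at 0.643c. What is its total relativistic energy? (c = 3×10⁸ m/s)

γ = 1/√(1 - 0.643²) = 1.3057
mc² = 5.39 × (3×10⁸)² = 4.851×10¹⁷ J
E = γmc² = 1.3057 × 4.851×10¹⁷ = 6.334×10¹⁷ J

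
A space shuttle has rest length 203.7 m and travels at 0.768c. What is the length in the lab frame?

Proper length L₀ = 203.7 m
γ = 1/√(1 - 0.768²) = 1.561
L = L₀/γ = 203.7/1.561 = 130.5 m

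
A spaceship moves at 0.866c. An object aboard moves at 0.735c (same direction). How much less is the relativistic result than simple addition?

Classical: u' + v = 0.735 + 0.866 = 1.601c
Relativistic: u = (0.735 + 0.866)/(1 + 0.63651) = 1.601/1.63651 = 0.9783c
Difference: 1.601 - 0.9783 = 0.6227c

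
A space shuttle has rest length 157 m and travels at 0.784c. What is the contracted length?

Proper length L₀ = 157 m
γ = 1/√(1 - 0.784²) = 1.6109
L = L₀/γ = 157/1.6109 = 97.46 m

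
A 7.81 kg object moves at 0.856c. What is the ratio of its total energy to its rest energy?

E = γmc², E₀ = mc²
E/E₀ = γ = 1/√(1 - 0.856²) = 1.934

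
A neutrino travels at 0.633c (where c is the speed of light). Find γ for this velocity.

v/c = 0.633, so (v/c)² = 0.400689
1 - (v/c)² = 0.599311
γ = 1/√(0.599311) = 1.292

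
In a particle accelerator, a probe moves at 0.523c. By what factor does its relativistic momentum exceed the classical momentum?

p_rel = γmv, p_class = mv
Ratio = γ = 1/√(1 - 0.523²)
= 1/√(0.726471) = 1.173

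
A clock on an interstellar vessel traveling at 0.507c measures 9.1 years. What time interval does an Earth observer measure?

Proper time Δt₀ = 9.1 years
γ = 1/√(1 - 0.507²) = 1.160
Δt = γΔt₀ = 1.160 × 9.1 = 10.56 years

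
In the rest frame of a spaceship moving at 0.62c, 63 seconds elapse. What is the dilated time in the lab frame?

Proper time Δt₀ = 63 seconds
γ = 1/√(1 - 0.62²) = 1.27453
Δt = γΔt₀ = 1.27453 × 63 = 80.30 seconds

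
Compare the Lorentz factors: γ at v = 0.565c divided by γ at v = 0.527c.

γ₁ = 1/√(1 - 0.565²) = 1.212
γ₂ = 1/√(1 - 0.527²) = 1.177
γ₁/γ₂ = 1.212/1.177 = 1.030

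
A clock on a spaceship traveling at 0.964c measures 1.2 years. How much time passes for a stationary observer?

Proper time Δt₀ = 1.2 years
γ = 1/√(1 - 0.964²) = 3.761
Δt = γΔt₀ = 3.761 × 1.2 = 4.513 years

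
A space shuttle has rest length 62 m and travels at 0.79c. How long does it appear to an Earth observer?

Proper length L₀ = 62 m
γ = 1/√(1 - 0.79²) = 1.631
L = L₀/γ = 62/1.631 = 38.01 m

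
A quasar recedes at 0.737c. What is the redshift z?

β = 0.737
(1+β)/(1-β) = 1.737/0.263 = 6.605
√(6.605) = 2.570
z = 2.570 - 1 = 1.570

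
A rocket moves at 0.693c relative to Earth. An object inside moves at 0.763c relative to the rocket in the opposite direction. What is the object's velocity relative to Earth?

Object's velocity in rocket frame is u' = -0.763c
u = (u' + v)/(1 + u'v/c²) = (v - 0.763)/(1 - 0.763·v/c²)
Numerator: 0.693 - 0.763 = -0.07
Denominator: 1 - 0.528759 = 0.471241
u = -0.07/0.471241 = -0.1485c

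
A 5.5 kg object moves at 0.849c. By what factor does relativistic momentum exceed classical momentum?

p_rel = γmv, p_class = mv
Ratio = γ = 1/√(1 - 0.849²) = 1.893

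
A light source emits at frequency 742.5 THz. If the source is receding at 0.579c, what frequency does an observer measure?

β = v/c = 0.579
(1-β)/(1+β) = 0.421/1.579 = 0.26662
Doppler factor = √(0.26662) = 0.5164
f_obs = 742.5 × 0.5164 = 383.4 THz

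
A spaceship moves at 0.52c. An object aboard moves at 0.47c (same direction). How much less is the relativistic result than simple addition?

Classical: u' + v = 0.47 + 0.52 = 0.99c
Relativistic: u = (0.47 + 0.52)/(1 + 0.2444) = 0.99/1.2444 = 0.7956c
Difference: 0.99 - 0.7956 = 0.1944c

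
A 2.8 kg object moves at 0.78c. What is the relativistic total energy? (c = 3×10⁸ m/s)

γ = 1/√(1 - 0.78²) = 1.598
mc² = 2.8 × (3×10⁸)² = 2.520×10¹⁷ J
E = γmc² = 1.598 × 2.520×10¹⁷ = 4.027×10¹⁷ J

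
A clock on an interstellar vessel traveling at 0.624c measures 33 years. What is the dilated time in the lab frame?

Proper time Δt₀ = 33 years
γ = 1/√(1 - 0.624²) = 1.2797
Δt = γΔt₀ = 1.2797 × 33 = 42.23 years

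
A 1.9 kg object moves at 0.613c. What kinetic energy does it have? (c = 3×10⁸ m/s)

γ = 1/√(1 - 0.613²) = 1.2657
γ - 1 = 0.2657
KE = (γ-1)mc² = 0.2657 × 1.9 × (3×10⁸)² = 4.543×10¹⁶ J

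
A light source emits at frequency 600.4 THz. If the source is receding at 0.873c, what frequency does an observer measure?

β = v/c = 0.873
(1-β)/(1+β) = 0.127/1.873 = 0.06781
Doppler factor = √(0.06781) = 0.2604
f_obs = 600.4 × 0.2604 = 156.3 THz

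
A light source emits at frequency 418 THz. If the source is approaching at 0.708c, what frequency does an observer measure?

β = v/c = 0.708
(1+β)/(1-β) = 1.708/0.292 = 5.8493
Doppler factor = √(5.8493) = 2.419
f_obs = 418 × 2.419 = 1011 THz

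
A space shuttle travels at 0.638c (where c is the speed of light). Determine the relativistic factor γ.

v/c = 0.638, so (v/c)² = 0.407044
1 - (v/c)² = 0.592956
γ = 1/√(0.592956) = 1.299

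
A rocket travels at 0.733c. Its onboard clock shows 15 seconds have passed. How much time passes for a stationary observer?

Proper time Δt₀ = 15 seconds
γ = 1/√(1 - 0.733²) = 1.470
Δt = γΔt₀ = 1.470 × 15 = 22.05 seconds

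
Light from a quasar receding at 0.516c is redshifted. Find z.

β = 0.516
(1+β)/(1-β) = 1.516/0.484 = 3.1322
√(3.1322) = 1.7698
z = 1.7698 - 1 = 0.7698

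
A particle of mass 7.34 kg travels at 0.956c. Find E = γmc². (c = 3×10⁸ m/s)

γ = 1/√(1 - 0.956²) = 3.409
mc² = 7.34 × (3×10⁸)² = 6.606×10¹⁷ J
E = γmc² = 3.409 × 6.606×10¹⁷ = 2.252×10¹⁸ J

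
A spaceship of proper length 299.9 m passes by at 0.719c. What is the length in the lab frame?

Proper length L₀ = 299.9 m
γ = 1/√(1 - 0.719²) = 1.439
L = L₀/γ = 299.9/1.439 = 208.4 m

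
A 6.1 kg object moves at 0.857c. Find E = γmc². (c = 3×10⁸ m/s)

γ = 1/√(1 - 0.857²) = 1.9406
mc² = 6.1 × (3×10⁸)² = 5.490×10¹⁷ J
E = γmc² = 1.9406 × 5.490×10¹⁷ = 1.065×10¹⁸ J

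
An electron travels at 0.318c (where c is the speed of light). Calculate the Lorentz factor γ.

v/c = 0.318, so (v/c)² = 0.101124
1 - (v/c)² = 0.898876
γ = 1/√(0.898876) = 1.055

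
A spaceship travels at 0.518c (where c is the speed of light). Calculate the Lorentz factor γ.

v/c = 0.518, so (v/c)² = 0.268324
1 - (v/c)² = 0.731676
γ = 1/√(0.731676) = 1.169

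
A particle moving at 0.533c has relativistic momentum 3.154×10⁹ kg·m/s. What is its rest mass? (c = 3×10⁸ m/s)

γ = 1/√(1 - 0.533²) = 1.182
v = 0.533 × 3×10⁸ = 1.599×10⁸ m/s
m = p/(γv) = 3.154×10⁹/(1.182 × 1.599×10⁸) = 16.69 kg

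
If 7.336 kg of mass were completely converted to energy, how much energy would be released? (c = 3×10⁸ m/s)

Using E = mc²:
c² = (3×10⁸)² = 9×10¹⁶ m²/s²
E = 7.336 × 9×10¹⁶ = 6.602×10¹⁷ J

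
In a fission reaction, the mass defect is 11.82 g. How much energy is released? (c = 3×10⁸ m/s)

Convert mass defect: Δm = 11.82 g = 0.01182 kg
E = Δm·c² = 0.01182 × (3×10⁸)²
= 0.01182 × 9×10¹⁶ = 1.064×10¹⁵ J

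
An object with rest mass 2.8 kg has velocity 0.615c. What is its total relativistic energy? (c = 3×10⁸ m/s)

γ = 1/√(1 - 0.615²) = 1.2682
mc² = 2.8 × (3×10⁸)² = 2.520×10¹⁷ J
E = γmc² = 1.2682 × 2.520×10¹⁷ = 3.196×10¹⁷ J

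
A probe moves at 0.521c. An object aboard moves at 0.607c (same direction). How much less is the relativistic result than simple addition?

Classical: u' + v = 0.607 + 0.521 = 1.128c
Relativistic: u = (0.607 + 0.521)/(1 + 0.316247) = 1.128/1.316247 = 0.8570c
Difference: 1.128 - 0.8570 = 0.2710c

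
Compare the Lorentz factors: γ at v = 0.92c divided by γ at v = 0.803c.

γ₁ = 1/√(1 - 0.92²) = 2.552
γ₂ = 1/√(1 - 0.803²) = 1.678
γ₁/γ₂ = 2.552/1.678 = 1.521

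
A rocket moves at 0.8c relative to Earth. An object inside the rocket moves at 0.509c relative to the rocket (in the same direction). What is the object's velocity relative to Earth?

u = (u' + v)/(1 + u'v/c²)
Numerator: 0.509 + 0.8 = 1.309
Denominator: 1 + 0.4072 = 1.4072
u = 1.309/1.4072 = 0.9302c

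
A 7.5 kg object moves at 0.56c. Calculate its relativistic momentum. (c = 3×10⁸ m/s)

γ = 1/√(1 - 0.56²) = 1.207
v = 0.56 × 3×10⁸ = 1.680×10⁸ m/s
p = γmv = 1.207 × 7.5 × 1.680×10⁸ = 1.521×10⁹ kg·m/s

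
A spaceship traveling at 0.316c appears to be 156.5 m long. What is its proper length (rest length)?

Contracted length L = 156.5 m
γ = 1/√(1 - 0.316²) = 1.054
L₀ = γL = 1.054 × 156.5 = 165.0 m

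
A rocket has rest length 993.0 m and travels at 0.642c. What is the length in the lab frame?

Proper length L₀ = 993.0 m
γ = 1/√(1 - 0.642²) = 1.3043
L = L₀/γ = 993.0/1.3043 = 761.3 m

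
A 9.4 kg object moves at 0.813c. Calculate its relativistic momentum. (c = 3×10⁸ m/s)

γ = 1/√(1 - 0.813²) = 1.7174
v = 0.813 × 3×10⁸ = 2.439×10⁸ m/s
p = γmv = 1.7174 × 9.4 × 2.439×10⁸ = 3.937×10⁹ kg·m/s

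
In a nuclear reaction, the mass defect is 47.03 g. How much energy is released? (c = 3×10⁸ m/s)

Convert mass defect: Δm = 47.03 g = 0.04703 kg
E = Δm·c² = 0.04703 × (3×10⁸)²
= 0.04703 × 9×10¹⁶ = 4.233×10¹⁵ J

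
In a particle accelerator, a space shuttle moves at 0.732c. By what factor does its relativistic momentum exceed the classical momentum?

p_rel = γmv, p_class = mv
Ratio = γ = 1/√(1 - 0.732²)
= 1/√(0.464176) = 1.468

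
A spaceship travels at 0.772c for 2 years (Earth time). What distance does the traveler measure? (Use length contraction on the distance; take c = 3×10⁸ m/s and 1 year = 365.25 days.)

Earth distance: d = v × t = 0.772c × 2 yr = 1.4617×10¹⁶ m
γ = 1.5733
d' = d/γ = 1.4617×10¹⁶/1.5733 = 9.291×10¹⁵ m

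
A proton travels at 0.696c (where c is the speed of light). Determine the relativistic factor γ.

v/c = 0.696, so (v/c)² = 0.484416
1 - (v/c)² = 0.515584
γ = 1/√(0.515584) = 1.393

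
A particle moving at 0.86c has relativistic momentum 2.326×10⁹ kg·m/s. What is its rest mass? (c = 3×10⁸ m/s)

γ = 1/√(1 - 0.86²) = 1.95965
v = 0.86 × 3×10⁸ = 2.580×10⁸ m/s
m = p/(γv) = 2.326×10⁹/(1.95965 × 2.580×10⁸) = 4.601 kg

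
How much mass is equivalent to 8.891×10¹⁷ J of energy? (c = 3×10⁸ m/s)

From E = mc², we get m = E/c²
c² = (3×10⁸)² = 9×10¹⁶ m²/s²
m = 8.891×10¹⁷ / 9×10¹⁶ = 9.879 kg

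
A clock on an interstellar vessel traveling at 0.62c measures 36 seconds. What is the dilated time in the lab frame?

Proper time Δt₀ = 36 seconds
γ = 1/√(1 - 0.62²) = 1.2745
Δt = γΔt₀ = 1.2745 × 36 = 45.88 seconds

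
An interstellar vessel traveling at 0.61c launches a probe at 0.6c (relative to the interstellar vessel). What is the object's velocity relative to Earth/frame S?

u = (u' + v)/(1 + u'v/c²)
Numerator: 0.6 + 0.61 = 1.21
Denominator: 1 + 0.366 = 1.366
u = 1.21/1.366 = 0.8858c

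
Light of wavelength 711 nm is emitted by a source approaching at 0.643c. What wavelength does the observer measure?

β = 0.643
Wavelength Doppler factor = √(0.357/1.643) = √(0.21729) = 0.4661
λ_obs = 711 × 0.4661 = 331.4 nm (blueshift)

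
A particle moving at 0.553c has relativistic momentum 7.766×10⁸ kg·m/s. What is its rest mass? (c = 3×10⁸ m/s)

γ = 1/√(1 - 0.553²) = 1.2002
v = 0.553 × 3×10⁸ = 1.659×10⁸ m/s
m = p/(γv) = 7.766×10⁸/(1.2002 × 1.659×10⁸) = 3.900 kg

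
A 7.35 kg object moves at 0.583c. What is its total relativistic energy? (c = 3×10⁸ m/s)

γ = 1/√(1 - 0.583²) = 1.2308
mc² = 7.35 × (3×10⁸)² = 6.615×10¹⁷ J
E = γmc² = 1.2308 × 6.615×10¹⁷ = 8.142×10¹⁷ J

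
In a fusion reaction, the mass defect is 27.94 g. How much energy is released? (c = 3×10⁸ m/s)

Convert mass defect: Δm = 27.94 g = 0.02794 kg
E = Δm·c² = 0.02794 × (3×10⁸)²
= 0.02794 × 9×10¹⁶ = 2.515×10¹⁵ J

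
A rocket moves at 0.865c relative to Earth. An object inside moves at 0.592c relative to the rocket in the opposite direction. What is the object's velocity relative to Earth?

Object's velocity in rocket frame is u' = -0.592c
u = (u' + v)/(1 + u'v/c²) = (v - 0.592)/(1 - 0.592·v/c²)
Numerator: 0.865 - 0.592 = 0.273
Denominator: 1 - 0.51208 = 0.48792
u = 0.273/0.48792 = 0.5595c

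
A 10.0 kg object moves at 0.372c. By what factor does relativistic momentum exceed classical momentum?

p_rel = γmv, p_class = mv
Ratio = γ = 1/√(1 - 0.372²) = 1.077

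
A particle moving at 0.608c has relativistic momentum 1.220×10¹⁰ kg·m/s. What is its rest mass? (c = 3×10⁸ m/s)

γ = 1/√(1 - 0.608²) = 1.25955
v = 0.608 × 3×10⁸ = 1.824×10⁸ m/s
m = p/(γv) = 1.220×10¹⁰/(1.25955 × 1.824×10⁸) = 53.10 kg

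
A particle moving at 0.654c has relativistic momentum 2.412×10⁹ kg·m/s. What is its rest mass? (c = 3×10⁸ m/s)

γ = 1/√(1 - 0.654²) = 1.3219
v = 0.654 × 3×10⁸ = 1.962×10⁸ m/s
m = p/(γv) = 2.412×10⁹/(1.3219 × 1.962×10⁸) = 9.300 kg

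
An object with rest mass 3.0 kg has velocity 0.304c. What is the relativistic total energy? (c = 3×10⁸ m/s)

γ = 1/√(1 - 0.304²) = 1.0497
mc² = 3.0 × (3×10⁸)² = 2.700×10¹⁷ J
E = γmc² = 1.0497 × 2.700×10¹⁷ = 2.834×10¹⁷ J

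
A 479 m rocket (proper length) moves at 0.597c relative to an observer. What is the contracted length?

Proper length L₀ = 479 m
γ = 1/√(1 - 0.597²) = 1.2465
L = L₀/γ = 479/1.2465 = 384.3 m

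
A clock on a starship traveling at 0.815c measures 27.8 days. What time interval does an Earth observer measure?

Proper time Δt₀ = 27.8 days
γ = 1/√(1 - 0.815²) = 1.726
Δt = γΔt₀ = 1.726 × 27.8 = 47.98 days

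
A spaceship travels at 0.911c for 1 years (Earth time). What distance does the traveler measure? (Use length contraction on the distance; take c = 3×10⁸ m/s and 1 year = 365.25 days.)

Earth distance: d = v × t = 0.911c × 1 yr = 8.625×10¹⁵ m
γ = 2.425
d' = d/γ = 8.625×10¹⁵/2.425 = 3.557×10¹⁵ m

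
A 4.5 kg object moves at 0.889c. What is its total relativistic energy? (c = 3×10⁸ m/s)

γ = 1/√(1 - 0.889²) = 2.184
mc² = 4.5 × (3×10⁸)² = 4.050×10¹⁷ J
E = γmc² = 2.184 × 4.050×10¹⁷ = 8.845×10¹⁷ J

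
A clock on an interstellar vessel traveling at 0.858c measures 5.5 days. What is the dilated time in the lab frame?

Proper time Δt₀ = 5.5 days
γ = 1/√(1 - 0.858²) = 1.947
Δt = γΔt₀ = 1.947 × 5.5 = 10.71 days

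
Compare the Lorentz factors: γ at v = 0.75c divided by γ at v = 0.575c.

γ₁ = 1/√(1 - 0.75²) = 1.512
γ₂ = 1/√(1 - 0.575²) = 1.222
γ₁/γ₂ = 1.512/1.222 = 1.237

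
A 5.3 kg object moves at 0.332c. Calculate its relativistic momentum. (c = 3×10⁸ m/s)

γ = 1/√(1 - 0.332²) = 1.060
v = 0.332 × 3×10⁸ = 9.960×10⁷ m/s
p = γmv = 1.060 × 5.3 × 9.960×10⁷ = 5.596×10⁸ kg·m/s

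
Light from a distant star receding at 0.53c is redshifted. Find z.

β = 0.53
(1+β)/(1-β) = 1.53/0.47 = 3.25532
√(3.25532) = 1.8043
z = 1.8043 - 1 = 0.8043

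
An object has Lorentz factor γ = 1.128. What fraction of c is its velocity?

From γ = 1/√(1 - v²/c²):
1/γ² = 1/1.128² = 0.7859
v²/c² = 1 - 0.7859 = 0.2141
v/c = √(0.2141) = 0.4627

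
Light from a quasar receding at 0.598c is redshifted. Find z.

β = 0.598
(1+β)/(1-β) = 1.598/0.402 = 3.9751
√(3.9751) = 1.9938
z = 1.9938 - 1 = 0.9938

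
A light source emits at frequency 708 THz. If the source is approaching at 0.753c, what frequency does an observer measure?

β = v/c = 0.753
(1+β)/(1-β) = 1.753/0.247 = 7.097
Doppler factor = √(7.097) = 2.664
f_obs = 708 × 2.664 = 1886 THz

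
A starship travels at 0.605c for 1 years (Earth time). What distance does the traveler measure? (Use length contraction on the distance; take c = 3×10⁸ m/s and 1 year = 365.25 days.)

Earth distance: d = v × t = 0.605c × 1 yr = 5.728×10¹⁵ m
γ = 1.256
d' = d/γ = 5.728×10¹⁵/1.256 = 4.561×10¹⁵ m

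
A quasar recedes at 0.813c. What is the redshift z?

β = 0.813
(1+β)/(1-β) = 1.813/0.187 = 9.695
√(9.695) = 3.114
z = 3.114 - 1 = 2.114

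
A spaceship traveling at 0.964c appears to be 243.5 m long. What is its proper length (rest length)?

Contracted length L = 243.5 m
γ = 1/√(1 - 0.964²) = 3.761
L₀ = γL = 3.761 × 243.5 = 915.8 m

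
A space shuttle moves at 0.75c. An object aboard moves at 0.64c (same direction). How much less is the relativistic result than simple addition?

Classical: u' + v = 0.64 + 0.75 = 1.39c
Relativistic: u = (0.64 + 0.75)/(1 + 0.48) = 1.39/1.48 = 0.9392c
Difference: 1.39 - 0.9392 = 0.4508c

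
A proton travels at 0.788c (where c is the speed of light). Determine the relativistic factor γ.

v/c = 0.788, so (v/c)² = 0.620944
1 - (v/c)² = 0.379056
γ = 1/√(0.379056) = 1.624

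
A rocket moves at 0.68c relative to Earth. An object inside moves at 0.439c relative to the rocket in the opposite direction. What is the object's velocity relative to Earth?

Object's velocity in rocket frame is u' = -0.439c
u = (u' + v)/(1 + u'v/c²) = (v - 0.439)/(1 - 0.439·v/c²)
Numerator: 0.68 - 0.439 = 0.241
Denominator: 1 - 0.29852 = 0.70148
u = 0.241/0.70148 = 0.3436c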